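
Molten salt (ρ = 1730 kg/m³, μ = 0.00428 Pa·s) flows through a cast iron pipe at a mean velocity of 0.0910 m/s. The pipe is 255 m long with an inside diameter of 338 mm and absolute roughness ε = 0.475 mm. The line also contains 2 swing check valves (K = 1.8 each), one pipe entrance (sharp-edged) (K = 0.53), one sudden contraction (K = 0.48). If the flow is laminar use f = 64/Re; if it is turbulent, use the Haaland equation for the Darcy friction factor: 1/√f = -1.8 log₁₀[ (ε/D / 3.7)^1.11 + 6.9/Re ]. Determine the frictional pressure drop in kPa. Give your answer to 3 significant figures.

Reynolds number Re = ρVD/μ = 1730 · 0.091 · 0.338 / 0.00428 = 1.243e+04.
Re > 4000 → turbulent. Relative roughness ε/D = 0.000475/0.338 = 0.00141. Haaland: 1/√f = -1.8 log₁₀[(0.00141/3.7)^1.11 + 6.9/1.243e+04] = -1.8 log₁₀[0.00016 + 0.000555] = 5.663, so f = 0.03119.
Total minor-loss coefficient ΣK = 2·1.8 + 1·0.53 + 1·0.48 = 4.61.
ΔP = [f·L/D + ΣK]·(ρV²/2) = [0.03119·255/0.338 + 4.61]·(1730·0.091²/2) = [23.53 + 4.61]·7.163 = 201.6 Pa.
ΔP = 201.6 Pa = 0.202 kPa.

ΔP ≈ 0.202 kPa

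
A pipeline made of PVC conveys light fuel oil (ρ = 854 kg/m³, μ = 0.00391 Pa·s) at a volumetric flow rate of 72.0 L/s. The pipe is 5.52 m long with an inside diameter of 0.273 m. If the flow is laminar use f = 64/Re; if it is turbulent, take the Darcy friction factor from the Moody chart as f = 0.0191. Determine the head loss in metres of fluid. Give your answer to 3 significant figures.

Q = 72.0 L/s = 72.0/1000 = 0.072 m³/s.
Cross-sectional area A = πD²/4 = π(0.273)²/4 = 0.05853 m²; mean velocity V = Q/A = 0.072/0.05853 = 1.23 m/s.
Reynolds number Re = ρVD/μ = 854 · 1.23 · 0.273 / 0.00391 = 7.334e+04.
Re > 4000 → turbulent; use the Moody-chart value f = 0.0191.
Darcy-Weisbach: ΔP = f(L/D)(ρV²/2) = 0.0191·(5.52/0.273)·(854·1.23²/2) = 0.0191·20.22·646 = 249.5 Pa.
Head loss h_f = ΔP/(ρg) = 249.5/(854·9.81) = 0.0298 m.

h_f ≈ 0.0298 m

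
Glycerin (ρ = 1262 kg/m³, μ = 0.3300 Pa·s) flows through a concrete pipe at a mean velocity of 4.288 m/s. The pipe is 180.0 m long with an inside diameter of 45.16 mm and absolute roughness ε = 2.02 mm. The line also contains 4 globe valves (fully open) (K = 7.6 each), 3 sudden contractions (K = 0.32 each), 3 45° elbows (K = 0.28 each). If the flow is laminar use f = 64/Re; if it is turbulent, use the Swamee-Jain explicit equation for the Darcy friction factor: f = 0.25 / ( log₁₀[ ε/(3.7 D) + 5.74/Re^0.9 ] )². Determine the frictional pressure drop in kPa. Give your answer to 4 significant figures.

Reynolds number Re = ρVD/μ = 1262 · 4.288 · 0.04516 / 0.33 = 740.5.
Re < 2300 → laminar flow, so f = 64/Re = 64/740.5 = 0.08642 (the turbulent correlation is not needed).
Total minor-loss coefficient ΣK = 4·7.6 + 3·0.32 + 3·0.28 = 32.2.
ΔP = [f·L/D + ΣK]·(ρV²/2) = [0.08642·180/0.04516 + 32.2]·(1262·4.288²/2) = [344.5 + 32.2]·1.16e+04 = 4.37e+06 Pa.
ΔP = 4.37e+06 Pa = 4370 kPa.

ΔP ≈ 4370 kPa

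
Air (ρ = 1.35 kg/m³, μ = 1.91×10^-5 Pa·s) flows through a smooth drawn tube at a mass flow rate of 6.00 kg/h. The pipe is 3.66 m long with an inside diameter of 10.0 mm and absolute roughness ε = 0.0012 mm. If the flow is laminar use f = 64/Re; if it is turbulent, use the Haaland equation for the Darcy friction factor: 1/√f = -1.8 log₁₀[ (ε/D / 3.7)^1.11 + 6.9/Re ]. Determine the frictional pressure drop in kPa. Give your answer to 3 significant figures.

ΔP ≈ 1.84 kPa

ṁ = 6.00 kg/h = 6.00/3600 = 0.001667 kg/s.
A = πD²/4 = π(0.01)²/4 = 7.854e-05 m²; mean velocity V = ṁ/(ρA) = 0.001667/(1.35 · 7.854e-05) = 15.72 m/s.
Reynolds number Re = ρVD/μ = 1.35 · 15.72 · 0.01 / 1.91e-05 = 1.111e+04.
Re > 4000 → turbulent. Relative roughness ε/D = 1.2e-06/0.01 = 0.00012. Haaland: 1/√f = -1.8 log₁₀[(0.00012/3.7)^1.11 + 6.9/1.111e+04] = -1.8 log₁₀[1.04e-05 + 0.000621] = 5.759, so f = 0.03015.
Darcy-Weisbach: ΔP = f(L/D)(ρV²/2) = 0.03015·(3.66/0.01)·(1.35·15.72²/2) = 0.03015·366·166.8 = 1840 Pa.
ΔP = 1840 Pa = 1.84 kPa.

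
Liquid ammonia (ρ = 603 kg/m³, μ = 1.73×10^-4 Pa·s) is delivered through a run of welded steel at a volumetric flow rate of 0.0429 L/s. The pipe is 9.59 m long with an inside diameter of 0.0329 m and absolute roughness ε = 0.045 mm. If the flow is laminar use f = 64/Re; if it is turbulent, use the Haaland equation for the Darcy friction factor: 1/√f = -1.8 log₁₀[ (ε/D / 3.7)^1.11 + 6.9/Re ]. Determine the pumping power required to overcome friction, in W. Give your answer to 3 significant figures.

Q = 0.0429 L/s = 0.0429/1000 = 4.29e-05 m³/s.
Cross-sectional area A = πD²/4 = π(0.0329)²/4 = 0.0008501 m²; mean velocity V = Q/A = 4.29e-05/0.0008501 = 0.05046 m/s.
Reynolds number Re = ρVD/μ = 603 · 0.05046 · 0.0329 / 0.000173 = 5787.
Re > 4000 → turbulent. Relative roughness ε/D = 4.5e-05/0.0329 = 0.00137. Haaland: 1/√f = -1.8 log₁₀[(0.00137/3.7)^1.11 + 6.9/5787] = -1.8 log₁₀[0.000155 + 0.00119] = 5.167, so f = 0.03746.
Darcy-Weisbach: ΔP = f(L/D)(ρV²/2) = 0.03746·(9.59/0.0329)·(603·0.05046²/2) = 0.03746·291.5·0.7678 = 8.383 Pa.
Pumping power P = QΔP = 4.29e-05·8.383 = 3.596×10^-4 W = 3.60×10^-4 W.

P ≈ 3.60×10^-4 W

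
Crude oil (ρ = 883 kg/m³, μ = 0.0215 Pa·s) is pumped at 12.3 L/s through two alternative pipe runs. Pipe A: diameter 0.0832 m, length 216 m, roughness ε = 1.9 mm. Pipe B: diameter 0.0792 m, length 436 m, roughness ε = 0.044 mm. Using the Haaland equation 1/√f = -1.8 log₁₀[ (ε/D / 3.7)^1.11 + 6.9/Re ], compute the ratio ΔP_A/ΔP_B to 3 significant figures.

ΔP_A/ΔP_B ≈ 0.647

Pipe A: V = Q/A = 0.0123/0.005437 = 2.262 m/s; Re = 7731; ε/D = 0.0228; Haaland → f = 0.05567; ΔP_A = f(L/D)(ρV²/2) = 3.266e+05 Pa.
Pipe B: V = Q/A = 0.0123/0.004927 = 2.497 m/s; Re = 8121; ε/D = 0.000556; Haaland → f = 0.03334; ΔP_B = f(L/D)(ρV²/2) = 5.051e+05 Pa.
ΔP_A/ΔP_B = 3.266e+05/5.051e+05 = 0.647.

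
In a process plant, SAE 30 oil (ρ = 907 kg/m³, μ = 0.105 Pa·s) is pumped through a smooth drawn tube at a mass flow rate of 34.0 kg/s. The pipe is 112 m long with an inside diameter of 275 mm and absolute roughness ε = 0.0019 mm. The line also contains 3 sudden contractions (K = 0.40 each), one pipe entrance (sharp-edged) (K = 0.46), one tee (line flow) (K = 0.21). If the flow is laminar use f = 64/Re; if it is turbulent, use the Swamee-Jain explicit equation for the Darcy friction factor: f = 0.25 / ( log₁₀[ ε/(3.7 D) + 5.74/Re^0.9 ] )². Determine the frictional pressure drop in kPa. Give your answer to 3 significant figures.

A = πD²/4 = π(0.275)²/4 = 0.0594 m²; mean velocity V = ṁ/(ρA) = 34/(907 · 0.0594) = 0.6311 m/s.
Reynolds number Re = ρVD/μ = 907 · 0.6311 · 0.275 / 0.105 = 1499.
Re < 2300 → laminar flow, so f = 64/Re = 64/1499 = 0.04269 (the turbulent correlation is not needed).
Total minor-loss coefficient ΣK = 3·0.4 + 1·0.46 + 1·0.21 = 1.87.
ΔP = [f·L/D + ΣK]·(ρV²/2) = [0.04269·112/0.275 + 1.87]·(907·0.6311²/2) = [17.39 + 1.87]·180.6 = 3478 Pa.
ΔP = 3478 Pa = 3.48 kPa.

ΔP ≈ 3.48 kPa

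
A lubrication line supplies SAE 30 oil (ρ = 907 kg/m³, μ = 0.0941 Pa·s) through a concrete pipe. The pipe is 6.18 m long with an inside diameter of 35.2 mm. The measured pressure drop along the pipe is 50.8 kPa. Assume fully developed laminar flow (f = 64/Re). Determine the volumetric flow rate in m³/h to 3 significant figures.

For laminar flow, f = 64/Re with Re = ρVD/μ, so Darcy-Weisbach reduces to ΔP = 32μLV/D². Solving for V: V = ΔP·D²/(32μL) = 5.08e+04·(0.0352)²/(32·0.0941·6.18) = 3.382 m/s.
Check: Re = ρVD/μ = 907·3.382·0.0352/0.0941 = 1148 < 2300, so the laminar assumption holds.
Q = V·A = 3.382·(π/4·0.0352²) = 0.003292 m³/s = 11.8 m³/h.

Q ≈ 11.8 m³/h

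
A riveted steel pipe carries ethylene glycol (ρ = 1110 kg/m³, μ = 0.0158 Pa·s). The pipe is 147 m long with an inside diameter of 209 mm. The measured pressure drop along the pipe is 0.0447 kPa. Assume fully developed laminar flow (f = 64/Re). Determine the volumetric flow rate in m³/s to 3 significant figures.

For laminar flow, f = 64/Re with Re = ρVD/μ, so Darcy-Weisbach reduces to ΔP = 32μLV/D². Solving for V: V = ΔP·D²/(32μL) = 44.7·(0.209)²/(32·0.0158·147) = 0.02627 m/s.
Check: Re = ρVD/μ = 1110·0.02627·0.209/0.0158 = 385.7 < 2300, so the laminar assumption holds.
Q = V·A = 0.02627·(π/4·0.209²) = 0.0009013 m³/s = 9.01×10^-4 m³/s.

Q ≈ 9.01×10^-4 m³/s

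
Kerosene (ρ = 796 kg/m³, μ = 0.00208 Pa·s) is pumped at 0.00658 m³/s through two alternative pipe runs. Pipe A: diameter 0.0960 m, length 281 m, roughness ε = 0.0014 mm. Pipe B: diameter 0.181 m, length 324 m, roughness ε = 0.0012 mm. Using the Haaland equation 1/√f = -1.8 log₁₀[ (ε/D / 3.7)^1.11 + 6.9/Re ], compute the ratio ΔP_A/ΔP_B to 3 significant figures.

ΔP_A/ΔP_B ≈ 17.7

Pipe A: V = Q/A = 0.00658/0.007238 = 0.9091 m/s; Re = 3.34e+04; ε/D = 1.46e-05; Haaland → f = 0.02276; ΔP_A = f(L/D)(ρV²/2) = 2.191e+04 Pa.
Pipe B: V = Q/A = 0.00658/0.02573 = 0.2557 m/s; Re = 1.771e+04; ε/D = 6.63e-06; Haaland → f = 0.02656; ΔP_B = f(L/D)(ρV²/2) = 1237 Pa.
ΔP_A/ΔP_B = 2.191e+04/1237 = 17.7.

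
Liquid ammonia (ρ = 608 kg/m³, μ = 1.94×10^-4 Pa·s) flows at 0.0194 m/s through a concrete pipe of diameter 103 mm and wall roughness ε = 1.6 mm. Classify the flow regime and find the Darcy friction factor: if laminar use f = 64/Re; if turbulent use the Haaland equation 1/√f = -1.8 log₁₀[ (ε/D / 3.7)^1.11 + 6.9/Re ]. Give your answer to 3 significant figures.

f ≈ 0.0507

Re = ρVD/μ = 608·0.0194·0.103/0.000194 = 6262.
Re > 4000 → turbulent. ε/D = 0.0016/0.103 = 0.0155; Haaland: 1/√f = -1.8 log₁₀[0.0023 + 0.0011] = 4.443, so f = 0.05066.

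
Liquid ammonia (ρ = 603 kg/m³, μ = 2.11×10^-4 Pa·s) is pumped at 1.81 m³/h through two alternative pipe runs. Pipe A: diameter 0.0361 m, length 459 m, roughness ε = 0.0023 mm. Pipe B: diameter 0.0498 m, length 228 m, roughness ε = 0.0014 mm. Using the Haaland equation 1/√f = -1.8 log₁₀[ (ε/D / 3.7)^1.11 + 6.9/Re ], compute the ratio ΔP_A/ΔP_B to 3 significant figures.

Pipe A: V = Q/A = 0.0005028/0.001024 = 0.4912 m/s; Re = 5.068e+04; ε/D = 6.37e-05; Haaland → f = 0.02082; ΔP_A = f(L/D)(ρV²/2) = 1.926e+04 Pa.
Pipe B: V = Q/A = 0.0005028/0.001948 = 0.2581 m/s; Re = 3.674e+04; ε/D = 2.81e-05; Haaland → f = 0.02229; ΔP_B = f(L/D)(ρV²/2) = 2050 Pa.
ΔP_A/ΔP_B = 1.926e+04/2050 = 9.40.

ΔP_A/ΔP_B ≈ 9.40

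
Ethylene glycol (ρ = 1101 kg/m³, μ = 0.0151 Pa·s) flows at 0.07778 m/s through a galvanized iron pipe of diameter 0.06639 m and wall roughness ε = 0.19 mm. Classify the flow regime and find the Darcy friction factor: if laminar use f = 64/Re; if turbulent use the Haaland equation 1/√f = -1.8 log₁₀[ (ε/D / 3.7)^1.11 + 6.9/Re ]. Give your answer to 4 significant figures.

Re = ρVD/μ = 1101·0.07778·0.06639/0.0151 = 376.5.
Re < 2300 → laminar, so f = 64/Re = 0.17 (roughness is irrelevant in laminar flow).

f ≈ 0.1700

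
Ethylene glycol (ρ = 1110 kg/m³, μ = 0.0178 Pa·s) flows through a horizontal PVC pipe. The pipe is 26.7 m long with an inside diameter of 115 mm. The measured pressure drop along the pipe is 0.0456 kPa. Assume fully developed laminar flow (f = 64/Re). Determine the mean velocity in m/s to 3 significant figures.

V ≈ 0.0397 m/s

For laminar flow, f = 64/Re with Re = ρVD/μ, so Darcy-Weisbach reduces to ΔP = 32μLV/D². Solving for V: V = ΔP·D²/(32μL) = 45.6·(0.115)²/(32·0.0178·26.7) = 0.03965 m/s.
Check: Re = ρVD/μ = 1110·0.03965·0.115/0.0178 = 284.4 < 2300, so the laminar assumption holds.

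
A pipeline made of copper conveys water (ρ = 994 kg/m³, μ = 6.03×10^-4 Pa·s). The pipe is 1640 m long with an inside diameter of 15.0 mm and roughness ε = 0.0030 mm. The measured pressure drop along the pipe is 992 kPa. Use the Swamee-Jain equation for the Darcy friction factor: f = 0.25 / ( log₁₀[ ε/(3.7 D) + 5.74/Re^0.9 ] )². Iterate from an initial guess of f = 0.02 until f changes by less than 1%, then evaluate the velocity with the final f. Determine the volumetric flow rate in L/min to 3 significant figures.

Q ≈ 8.87 L/min

Rearranging Darcy-Weisbach: V = √(2·ΔP·D/(f·L·ρ)). With ε/D = 3e-06/0.015 = 0.0002, iterate starting from f = 0.02:
  f = 0.02 → V = √(2·9.92e+05·0.015/(0.02·1640·994)) = 0.9554 m/s; Re = ρVD/μ = 2.362e+04; f → 0.0253
  f = 0.0253 → V = 0.8494 m/s; Re = 2.1e+04; f → 0.02601
  f = 0.02601 → V = 0.8378 m/s; Re = 2.072e+04; f → 0.02609
Converged (Δf/f < 1%). With the final f = 0.02609: V = √(2·9.92e+05·0.015/(0.02609·1640·994)) = 0.8365 m/s.
Q = V·A = 0.8365·(π/4·0.015²) = 0.0001478 m³/s = 8.87 L/min.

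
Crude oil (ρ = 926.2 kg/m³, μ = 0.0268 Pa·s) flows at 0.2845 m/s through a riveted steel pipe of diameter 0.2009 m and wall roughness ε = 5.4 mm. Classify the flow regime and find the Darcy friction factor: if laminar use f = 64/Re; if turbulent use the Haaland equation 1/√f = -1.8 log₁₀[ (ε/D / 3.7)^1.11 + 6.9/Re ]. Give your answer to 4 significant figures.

f ≈ 0.03240

Re = ρVD/μ = 926.2·0.2845·0.2009/0.0268 = 1975.
Re < 2300 → laminar, so f = 64/Re = 0.0324 (roughness is irrelevant in laminar flow).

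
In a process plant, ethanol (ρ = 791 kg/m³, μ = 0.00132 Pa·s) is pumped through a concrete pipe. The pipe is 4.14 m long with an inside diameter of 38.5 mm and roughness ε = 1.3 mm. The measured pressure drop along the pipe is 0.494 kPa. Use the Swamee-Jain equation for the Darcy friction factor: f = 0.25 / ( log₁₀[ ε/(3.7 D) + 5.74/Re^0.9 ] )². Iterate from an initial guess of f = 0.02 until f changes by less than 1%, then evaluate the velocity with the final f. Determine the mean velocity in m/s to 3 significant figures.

Rearranging Darcy-Weisbach: V = √(2·ΔP·D/(f·L·ρ)). With ε/D = 0.0013/0.0385 = 0.0338, iterate starting from f = 0.02:
  f = 0.02 → V = √(2·494·0.0385/(0.02·4.14·791)) = 0.7621 m/s; Re = ρVD/μ = 1.758e+04; f → 0.06248
  f = 0.06248 → V = 0.4312 m/s; Re = 9947; f → 0.06404
  f = 0.06404 → V = 0.4259 m/s; Re = 9825; f → 0.06409
Converged (Δf/f < 1%). With the final f = 0.06409: V = √(2·494·0.0385/(0.06409·4.14·791)) = 0.4257 m/s.

V ≈ 0.426 m/s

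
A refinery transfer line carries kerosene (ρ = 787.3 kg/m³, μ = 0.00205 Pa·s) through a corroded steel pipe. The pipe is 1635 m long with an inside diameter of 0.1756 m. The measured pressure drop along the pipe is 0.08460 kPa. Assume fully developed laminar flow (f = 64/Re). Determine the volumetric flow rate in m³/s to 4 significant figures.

For laminar flow, f = 64/Re with Re = ρVD/μ, so Darcy-Weisbach reduces to ΔP = 32μLV/D². Solving for V: V = ΔP·D²/(32μL) = 84.6·(0.1756)²/(32·0.00205·1635) = 0.02432 m/s.
Check: Re = ρVD/μ = 787.3·0.02432·0.1756/0.00205 = 1640 < 2300, so the laminar assumption holds.
Q = V·A = 0.02432·(π/4·0.1756²) = 0.000589 m³/s = 5.890×10^-4 m³/s.

Q ≈ 5.890×10^-4 m³/s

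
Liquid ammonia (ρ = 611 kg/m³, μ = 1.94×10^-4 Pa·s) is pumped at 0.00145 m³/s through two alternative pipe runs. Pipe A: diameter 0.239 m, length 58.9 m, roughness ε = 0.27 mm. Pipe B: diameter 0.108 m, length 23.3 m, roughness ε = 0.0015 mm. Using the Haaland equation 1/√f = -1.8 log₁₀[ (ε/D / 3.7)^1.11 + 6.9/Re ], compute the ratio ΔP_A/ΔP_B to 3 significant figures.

ΔP_A/ΔP_B ≈ 0.0627

Pipe A: V = Q/A = 0.00145/0.04486 = 0.03232 m/s; Re = 2.433e+04; ε/D = 0.00113; Haaland → f = 0.02688; ΔP_A = f(L/D)(ρV²/2) = 2.114 Pa.
Pipe B: V = Q/A = 0.00145/0.009161 = 0.1583 m/s; Re = 5.384e+04; ε/D = 1.39e-05; Haaland → f = 0.02041; ΔP_B = f(L/D)(ρV²/2) = 33.7 Pa.
ΔP_A/ΔP_B = 2.114/33.7 = 0.0627.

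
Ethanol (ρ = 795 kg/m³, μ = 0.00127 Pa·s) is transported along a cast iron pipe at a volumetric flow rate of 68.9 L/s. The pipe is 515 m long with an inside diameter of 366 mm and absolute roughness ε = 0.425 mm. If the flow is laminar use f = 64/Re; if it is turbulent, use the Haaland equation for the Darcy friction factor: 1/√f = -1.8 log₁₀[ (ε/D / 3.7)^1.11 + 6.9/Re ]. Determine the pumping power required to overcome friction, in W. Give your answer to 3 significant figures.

Q = 68.9 L/s = 68.9/1000 = 0.0689 m³/s.
Cross-sectional area A = πD²/4 = π(0.366)²/4 = 0.1052 m²; mean velocity V = Q/A = 0.0689/0.1052 = 0.6549 m/s.
Reynolds number Re = ρVD/μ = 795 · 0.6549 · 0.366 / 0.00127 = 1.5e+05.
Re > 4000 → turbulent. Relative roughness ε/D = 0.000425/0.366 = 0.00116. Haaland: 1/√f = -1.8 log₁₀[(0.00116/3.7)^1.11 + 6.9/1.5e+05] = -1.8 log₁₀[0.000129 + 4.6e-05] = 6.762, so f = 0.02187.
Darcy-Weisbach: ΔP = f(L/D)(ρV²/2) = 0.02187·(515/0.366)·(795·0.6549²/2) = 0.02187·1407·170.5 = 5247 Pa.
Pumping power P = QΔP = 0.0689·5247 = 361.5 W = 362 W.

P ≈ 362 W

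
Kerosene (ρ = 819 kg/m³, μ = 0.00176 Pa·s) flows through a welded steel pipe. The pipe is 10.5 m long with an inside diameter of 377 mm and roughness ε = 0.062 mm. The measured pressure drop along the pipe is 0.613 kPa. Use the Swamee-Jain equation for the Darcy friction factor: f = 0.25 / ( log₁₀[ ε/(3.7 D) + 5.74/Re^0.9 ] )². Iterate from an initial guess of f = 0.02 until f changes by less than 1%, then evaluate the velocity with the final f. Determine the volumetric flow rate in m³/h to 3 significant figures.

Rearranging Darcy-Weisbach: V = √(2·ΔP·D/(f·L·ρ)). With ε/D = 6.2e-05/0.377 = 0.000164, iterate starting from f = 0.02:
  f = 0.02 → V = √(2·613·0.377/(0.02·10.5·819)) = 1.639 m/s; Re = ρVD/μ = 2.876e+05; f → 0.0161
  f = 0.0161 → V = 1.827 m/s; Re = 3.206e+05; f → 0.01589
  f = 0.01589 → V = 1.839 m/s; Re = 3.226e+05; f → 0.01588
Converged (Δf/f < 1%). With the final f = 0.01588: V = √(2·613·0.377/(0.01588·10.5·819)) = 1.84 m/s.
Q = V·A = 1.84·(π/4·0.377²) = 0.2054 m³/s = 739 m³/h.

Q ≈ 739 m³/h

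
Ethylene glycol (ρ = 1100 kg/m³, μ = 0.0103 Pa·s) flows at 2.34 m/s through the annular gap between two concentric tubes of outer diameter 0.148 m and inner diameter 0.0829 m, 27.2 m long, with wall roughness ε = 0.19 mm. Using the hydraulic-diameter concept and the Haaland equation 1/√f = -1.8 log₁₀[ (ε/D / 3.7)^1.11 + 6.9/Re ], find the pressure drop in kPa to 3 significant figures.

ΔP ≈ 40.3 kPa

Hydraulic diameter D_h = 4A/P = D_o - D_i = 0.148 - 0.0829 = 0.0651 m.
Re = ρVD_h/μ = 1100·2.34·0.0651/0.0103 = 1.627e+04.
ε/D_h = 0.00019/0.0651 = 0.00292; Haaland gives 1/√f = -1.8 log₁₀[0.000359+0.000424] = 5.591, so f = 0.03199.
ΔP = f(L/D_h)(ρV²/2) = 0.03199·27.2/0.0651·3012 = 4.026e+04 Pa.
ΔP = 40.3 kPa.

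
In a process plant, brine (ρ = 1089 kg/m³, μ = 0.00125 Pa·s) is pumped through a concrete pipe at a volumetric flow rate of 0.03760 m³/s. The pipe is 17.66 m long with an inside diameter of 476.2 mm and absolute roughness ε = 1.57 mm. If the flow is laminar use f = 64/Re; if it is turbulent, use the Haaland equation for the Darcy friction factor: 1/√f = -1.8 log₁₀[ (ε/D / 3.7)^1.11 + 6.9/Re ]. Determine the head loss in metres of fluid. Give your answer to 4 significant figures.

h_f ≈ 0.002374 m

Cross-sectional area A = πD²/4 = π(0.4762)²/4 = 0.1781 m²; mean velocity V = Q/A = 0.0376/0.1781 = 0.2111 m/s.
Reynolds number Re = ρVD/μ = 1089 · 0.2111 · 0.4762 / 0.00125 = 8.758e+04.
Re > 4000 → turbulent. Relative roughness ε/D = 0.00157/0.4762 = 0.0033. Haaland: 1/√f = -1.8 log₁₀[(0.0033/3.7)^1.11 + 6.9/8.758e+04] = -1.8 log₁₀[0.000412 + 7.88e-05] = 5.957, so f = 0.02818.
Darcy-Weisbach: ΔP = f(L/D)(ρV²/2) = 0.02818·(17.66/0.4762)·(1089·0.2111²/2) = 0.02818·37.09·24.27 = 25.36 Pa.
Head loss h_f = ΔP/(ρg) = 25.36/(1089·9.81) = 0.002374 m.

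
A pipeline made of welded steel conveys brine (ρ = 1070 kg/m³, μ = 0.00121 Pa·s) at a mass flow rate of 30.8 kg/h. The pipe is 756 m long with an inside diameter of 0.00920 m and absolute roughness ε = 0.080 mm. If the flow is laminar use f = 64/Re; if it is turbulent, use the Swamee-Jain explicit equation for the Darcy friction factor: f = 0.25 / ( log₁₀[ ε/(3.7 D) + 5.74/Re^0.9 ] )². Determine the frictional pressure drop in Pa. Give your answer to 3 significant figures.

ṁ = 30.8 kg/h = 30.8/3600 = 0.008556 kg/s.
A = πD²/4 = π(0.0092)²/4 = 6.648e-05 m²; mean velocity V = ṁ/(ρA) = 0.008556/(1070 · 6.648e-05) = 0.1203 m/s.
Reynolds number Re = ρVD/μ = 1070 · 0.1203 · 0.0092 / 0.00121 = 978.6.
Re < 2300 → laminar flow, so f = 64/Re = 64/978.6 = 0.0654 (the turbulent correlation is not needed).
Darcy-Weisbach: ΔP = f(L/D)(ρV²/2) = 0.0654·(756/0.0092)·(1070·0.1203²/2) = 0.0654·8.217e+04·7.74 = 4.16e+04 Pa.

ΔP ≈ 41600 Pa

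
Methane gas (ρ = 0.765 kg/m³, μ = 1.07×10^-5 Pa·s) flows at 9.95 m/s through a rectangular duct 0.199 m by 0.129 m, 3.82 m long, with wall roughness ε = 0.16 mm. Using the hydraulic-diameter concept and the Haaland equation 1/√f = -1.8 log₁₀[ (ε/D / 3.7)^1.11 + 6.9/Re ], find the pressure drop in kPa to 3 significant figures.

ΔP ≈ 0.0202 kPa

Hydraulic diameter D_h = 4A/P = 4·(0.199·0.129)/(2·(0.199+0.129)) = 0.1027/0.656 = 0.1565 m.
Re = ρVD_h/μ = 0.765·9.95·0.1565/1.07e-05 = 1.114e+05.
ε/D_h = 0.00016/0.1565 = 0.00102; Haaland gives 1/√f = -1.8 log₁₀[0.000112+6.2e-05] = 6.766, so f = 0.02184.
ΔP = f(L/D_h)(ρV²/2) = 0.02184·3.82/0.1565·37.87 = 20.18 Pa.
ΔP = 0.0202 kPa.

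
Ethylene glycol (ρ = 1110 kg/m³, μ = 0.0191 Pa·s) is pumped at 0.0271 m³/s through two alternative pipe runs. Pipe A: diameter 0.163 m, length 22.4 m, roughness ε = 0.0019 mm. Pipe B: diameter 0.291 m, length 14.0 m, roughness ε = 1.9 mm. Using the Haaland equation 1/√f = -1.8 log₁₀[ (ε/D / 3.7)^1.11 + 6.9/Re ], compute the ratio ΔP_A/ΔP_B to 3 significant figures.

Pipe A: V = Q/A = 0.0271/0.02087 = 1.299 m/s; Re = 1.23e+04; ε/D = 1.17e-05; Haaland → f = 0.02921; ΔP_A = f(L/D)(ρV²/2) = 3758 Pa.
Pipe B: V = Q/A = 0.0271/0.06651 = 0.4075 m/s; Re = 6891; ε/D = 0.00653; Haaland → f = 0.04154; ΔP_B = f(L/D)(ρV²/2) = 184.1 Pa.
ΔP_A/ΔP_B = 3758/184.1 = 20.4.

ΔP_A/ΔP_B ≈ 20.4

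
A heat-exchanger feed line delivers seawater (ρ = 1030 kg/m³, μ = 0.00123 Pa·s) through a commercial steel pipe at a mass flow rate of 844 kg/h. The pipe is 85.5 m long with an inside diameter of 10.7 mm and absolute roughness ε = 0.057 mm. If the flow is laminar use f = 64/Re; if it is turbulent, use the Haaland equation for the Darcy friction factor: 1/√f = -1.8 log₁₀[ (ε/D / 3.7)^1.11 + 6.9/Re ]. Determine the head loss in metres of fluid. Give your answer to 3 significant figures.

h_f ≈ 89.6 m

ṁ = 844 kg/h = 844/3600 = 0.2344 kg/s.
A = πD²/4 = π(0.0107)²/4 = 8.992e-05 m²; mean velocity V = ṁ/(ρA) = 0.2344/(1030 · 8.992e-05) = 2.531 m/s.
Reynolds number Re = ρVD/μ = 1030 · 2.531 · 0.0107 / 0.00123 = 2.268e+04.
Re > 4000 → turbulent. Relative roughness ε/D = 5.7e-05/0.0107 = 0.00533. Haaland: 1/√f = -1.8 log₁₀[(0.00533/3.7)^1.11 + 6.9/2.268e+04] = -1.8 log₁₀[0.000701 + 0.000304] = 5.396, so f = 0.03435.
Darcy-Weisbach: ΔP = f(L/D)(ρV²/2) = 0.03435·(85.5/0.0107)·(1030·2.531²/2) = 0.03435·7991·3300 = 9.056e+05 Pa.
Head loss h_f = ΔP/(ρg) = 9.056e+05/(1030·9.81) = 89.6 m.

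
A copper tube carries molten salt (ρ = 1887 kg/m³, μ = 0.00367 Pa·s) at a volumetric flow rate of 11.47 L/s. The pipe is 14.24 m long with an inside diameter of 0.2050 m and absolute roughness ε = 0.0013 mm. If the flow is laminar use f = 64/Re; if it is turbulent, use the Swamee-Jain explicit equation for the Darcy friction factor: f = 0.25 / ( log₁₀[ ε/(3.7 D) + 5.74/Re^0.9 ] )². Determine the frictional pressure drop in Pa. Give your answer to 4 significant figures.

ΔP ≈ 176.6 Pa

Q = 11.47 L/s = 11.47/1000 = 0.01147 m³/s.
Cross-sectional area A = πD²/4 = π(0.205)²/4 = 0.03301 m²; mean velocity V = Q/A = 0.01147/0.03301 = 0.3475 m/s.
Reynolds number Re = ρVD/μ = 1887 · 0.3475 · 0.205 / 0.00367 = 3.663e+04.
Re > 4000 → turbulent. Relative roughness ε/D = 1.3e-06/0.205 = 6.34e-06. Swamee-Jain: f = 0.25/(log₁₀[6.34e-06/3.7 + 5.74/3.663e+04^0.9])² = 0.25/(log₁₀[1.71e-06 + 0.000448])² = 0.25/(-3.347)² = 0.02232.
Darcy-Weisbach: ΔP = f(L/D)(ρV²/2) = 0.02232·(14.24/0.205)·(1887·0.3475²/2) = 0.02232·69.46·113.9 = 176.6 Pa.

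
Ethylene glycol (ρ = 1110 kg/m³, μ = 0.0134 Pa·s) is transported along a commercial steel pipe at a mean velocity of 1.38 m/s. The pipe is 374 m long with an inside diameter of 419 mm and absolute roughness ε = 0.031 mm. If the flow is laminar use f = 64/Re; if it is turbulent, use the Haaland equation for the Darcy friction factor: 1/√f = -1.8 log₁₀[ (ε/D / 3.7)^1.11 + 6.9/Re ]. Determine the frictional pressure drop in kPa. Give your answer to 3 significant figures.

ΔP ≈ 19.9 kPa

Reynolds number Re = ρVD/μ = 1110 · 1.38 · 0.419 / 0.0134 = 4.79e+04.
Re > 4000 → turbulent. Relative roughness ε/D = 3.1e-05/0.419 = 7.4e-05. Haaland: 1/√f = -1.8 log₁₀[(7.4e-05/3.7)^1.11 + 6.9/4.79e+04] = -1.8 log₁₀[6.08e-06 + 0.000144] = 6.882, so f = 0.02111.
Darcy-Weisbach: ΔP = f(L/D)(ρV²/2) = 0.02111·(374/0.419)·(1110·1.38²/2) = 0.02111·892.6·1057 = 1.992e+04 Pa.
ΔP = 1.992e+04 Pa = 19.9 kPa.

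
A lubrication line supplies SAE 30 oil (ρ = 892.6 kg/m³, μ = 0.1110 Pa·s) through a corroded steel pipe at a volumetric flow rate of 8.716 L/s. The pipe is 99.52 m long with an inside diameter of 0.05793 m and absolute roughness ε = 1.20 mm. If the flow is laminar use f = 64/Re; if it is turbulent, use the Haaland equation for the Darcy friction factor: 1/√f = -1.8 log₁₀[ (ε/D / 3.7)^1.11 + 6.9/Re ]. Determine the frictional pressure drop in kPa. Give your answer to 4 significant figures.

Q = 8.716 L/s = 8.716/1000 = 0.008716 m³/s.
Cross-sectional area A = πD²/4 = π(0.05793)²/4 = 0.002636 m²; mean velocity V = Q/A = 0.008716/0.002636 = 3.307 m/s.
Reynolds number Re = ρVD/μ = 892.6 · 3.307 · 0.05793 / 0.111 = 1540.
Re < 2300 → laminar flow, so f = 64/Re = 64/1540 = 0.04155 (the turbulent correlation is not needed).
Darcy-Weisbach: ΔP = f(L/D)(ρV²/2) = 0.04155·(99.52/0.05793)·(892.6·3.307²/2) = 0.04155·1718·4881 = 3.483e+05 Pa.
ΔP = 3.483e+05 Pa = 348.3 kPa.

ΔP ≈ 348.3 kPa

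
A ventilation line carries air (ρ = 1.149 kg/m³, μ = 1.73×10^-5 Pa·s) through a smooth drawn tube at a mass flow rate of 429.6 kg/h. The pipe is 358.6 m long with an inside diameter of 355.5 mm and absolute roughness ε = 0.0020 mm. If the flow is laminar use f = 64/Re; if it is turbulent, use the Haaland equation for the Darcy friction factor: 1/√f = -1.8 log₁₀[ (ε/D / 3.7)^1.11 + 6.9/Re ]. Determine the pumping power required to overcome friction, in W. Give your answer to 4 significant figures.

ṁ = 429.6 kg/h = 429.6/3600 = 0.1193 kg/s.
A = πD²/4 = π(0.3555)²/4 = 0.09926 m²; mean velocity V = ṁ/(ρA) = 0.1193/(1.149 · 0.09926) = 1.046 m/s.
Reynolds number Re = ρVD/μ = 1.149 · 1.046 · 0.3555 / 1.73e-05 = 2.471e+04.
Re > 4000 → turbulent. Relative roughness ε/D = 2e-06/0.3555 = 5.63e-06. Haaland: 1/√f = -1.8 log₁₀[(5.63e-06/3.7)^1.11 + 6.9/2.471e+04] = -1.8 log₁₀[3.48e-07 + 0.000279] = 6.396, so f = 0.02444.
Darcy-Weisbach: ΔP = f(L/D)(ρV²/2) = 0.02444·(358.6/0.3555)·(1.149·1.046²/2) = 0.02444·1009·0.629 = 15.51 Pa.
Q = ṁ/ρ = 0.1193/1.149 = 0.1039 m³/s.
Pumping power P = QΔP = 0.1039·15.51 = 1.6107 W = 1.611 W.

P ≈ 1.611 W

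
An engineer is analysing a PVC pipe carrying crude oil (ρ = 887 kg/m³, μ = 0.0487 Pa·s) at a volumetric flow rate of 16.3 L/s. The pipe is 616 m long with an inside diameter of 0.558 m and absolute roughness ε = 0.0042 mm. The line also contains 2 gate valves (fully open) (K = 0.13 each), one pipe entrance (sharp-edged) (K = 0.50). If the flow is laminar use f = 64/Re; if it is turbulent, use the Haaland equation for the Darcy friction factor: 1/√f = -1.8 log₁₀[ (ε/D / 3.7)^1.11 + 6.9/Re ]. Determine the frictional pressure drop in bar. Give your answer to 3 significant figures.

ΔP ≈ 0.00207 bar

Q = 16.3 L/s = 16.3/1000 = 0.0163 m³/s.
Cross-sectional area A = πD²/4 = π(0.558)²/4 = 0.2445 m²; mean velocity V = Q/A = 0.0163/0.2445 = 0.06665 m/s.
Reynolds number Re = ρVD/μ = 887 · 0.06665 · 0.558 / 0.0487 = 677.4.
Re < 2300 → laminar flow, so f = 64/Re = 64/677.4 = 0.09448 (the turbulent correlation is not needed).
Total minor-loss coefficient ΣK = 2·0.13 + 1·0.5 = 0.76.
ΔP = [f·L/D + ΣK]·(ρV²/2) = [0.09448·616/0.558 + 0.76]·(887·0.06665²/2) = [104.3 + 0.76]·1.97 = 207 Pa.
ΔP = 207 Pa = 0.00207 bar.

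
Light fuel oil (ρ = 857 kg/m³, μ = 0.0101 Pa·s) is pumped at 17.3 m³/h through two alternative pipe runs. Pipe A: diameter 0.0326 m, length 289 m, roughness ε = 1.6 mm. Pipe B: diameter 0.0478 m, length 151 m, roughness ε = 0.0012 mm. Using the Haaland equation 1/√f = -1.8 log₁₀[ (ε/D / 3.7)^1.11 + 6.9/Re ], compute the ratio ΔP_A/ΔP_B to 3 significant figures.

ΔP_A/ΔP_B ≈ 31.2

Pipe A: V = Q/A = 0.004806/0.0008347 = 5.757 m/s; Re = 1.593e+04; ε/D = 0.0491; Haaland → f = 0.07262; ΔP_A = f(L/D)(ρV²/2) = 9.144e+06 Pa.
Pipe B: V = Q/A = 0.004806/0.001795 = 2.678 m/s; Re = 1.086e+04; ε/D = 2.51e-05; Haaland → f = 0.03022; ΔP_B = f(L/D)(ρV²/2) = 2.934e+05 Pa.
ΔP_A/ΔP_B = 9.144e+06/2.934e+05 = 31.2.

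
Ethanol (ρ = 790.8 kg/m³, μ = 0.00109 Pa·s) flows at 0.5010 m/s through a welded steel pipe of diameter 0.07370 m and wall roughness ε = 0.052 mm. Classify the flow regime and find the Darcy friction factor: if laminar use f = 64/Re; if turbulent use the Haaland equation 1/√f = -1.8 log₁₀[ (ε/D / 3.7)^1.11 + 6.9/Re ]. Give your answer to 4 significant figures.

Re = ρVD/μ = 790.8·0.501·0.0737/0.00109 = 2.679e+04.
Re > 4000 → turbulent. ε/D = 5.2e-05/0.0737 = 0.000706; Haaland: 1/√f = -1.8 log₁₀[7.43e-05 + 0.000258] = 6.262, so f = 0.0255.

f ≈ 0.02550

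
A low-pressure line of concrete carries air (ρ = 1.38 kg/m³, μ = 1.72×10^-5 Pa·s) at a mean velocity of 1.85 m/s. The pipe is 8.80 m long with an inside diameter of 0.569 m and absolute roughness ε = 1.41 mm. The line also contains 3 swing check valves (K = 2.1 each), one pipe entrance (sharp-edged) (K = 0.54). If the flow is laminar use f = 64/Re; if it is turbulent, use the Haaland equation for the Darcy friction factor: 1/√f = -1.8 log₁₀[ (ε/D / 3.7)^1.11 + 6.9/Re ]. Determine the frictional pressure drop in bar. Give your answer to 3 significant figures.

ΔP ≈ 1.71×10^-4 bar

Reynolds number Re = ρVD/μ = 1.38 · 1.85 · 0.569 / 1.72e-05 = 8.446e+04.
Re > 4000 → turbulent. Relative roughness ε/D = 0.00141/0.569 = 0.00248. Haaland: 1/√f = -1.8 log₁₀[(0.00248/3.7)^1.11 + 6.9/8.446e+04] = -1.8 log₁₀[0.0003 + 8.17e-05] = 6.153, so f = 0.02641.
Total minor-loss coefficient ΣK = 3·2.1 + 1·0.54 = 6.84.
ΔP = [f·L/D + ΣK]·(ρV²/2) = [0.02641·8.8/0.569 + 6.84]·(1.38·1.85²/2) = [0.4084 + 6.84]·2.362 = 17.12 Pa.
ΔP = 17.12 Pa = 1.71×10^-4 bar.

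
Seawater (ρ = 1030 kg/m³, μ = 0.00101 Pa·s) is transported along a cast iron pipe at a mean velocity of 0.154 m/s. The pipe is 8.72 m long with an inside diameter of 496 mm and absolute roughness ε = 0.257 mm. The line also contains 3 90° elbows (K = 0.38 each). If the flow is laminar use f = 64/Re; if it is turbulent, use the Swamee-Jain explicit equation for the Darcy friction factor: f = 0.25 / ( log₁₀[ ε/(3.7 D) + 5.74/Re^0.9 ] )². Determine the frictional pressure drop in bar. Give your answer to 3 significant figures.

ΔP ≈ 1.85×10^-4 bar

Reynolds number Re = ρVD/μ = 1030 · 0.154 · 0.496 / 0.00101 = 7.79e+04.
Re > 4000 → turbulent. Relative roughness ε/D = 0.000257/0.496 = 0.000518. Swamee-Jain: f = 0.25/(log₁₀[0.000518/3.7 + 5.74/7.79e+04^0.9])² = 0.25/(log₁₀[0.00014 + 0.000227])² = 0.25/(-3.435)² = 0.02119.
Total minor-loss coefficient ΣK = 3·0.38 = 1.14.
ΔP = [f·L/D + ΣK]·(ρV²/2) = [0.02119·8.72/0.496 + 1.14]·(1030·0.154²/2) = [0.3725 + 1.14]·12.21 = 18.47 Pa.
ΔP = 18.47 Pa = 1.85×10^-4 bar.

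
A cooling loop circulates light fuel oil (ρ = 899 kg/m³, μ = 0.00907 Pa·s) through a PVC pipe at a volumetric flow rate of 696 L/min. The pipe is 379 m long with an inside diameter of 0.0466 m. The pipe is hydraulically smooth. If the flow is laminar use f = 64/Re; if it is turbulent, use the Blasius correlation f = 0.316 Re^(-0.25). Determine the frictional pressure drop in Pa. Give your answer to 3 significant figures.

Q = 696 L/min = 696/60000 = 0.0116 m³/s.
Cross-sectional area A = πD²/4 = π(0.0466)²/4 = 0.001706 m²; mean velocity V = Q/A = 0.0116/0.001706 = 6.801 m/s.
Reynolds number Re = ρVD/μ = 899 · 6.801 · 0.0466 / 0.00907 = 3.141e+04.
Re > 4000 → turbulent. Smooth-pipe (Blasius): f = 0.316 Re^(-0.25) = 0.316/(3.141e+04)^0.25 = 0.02374.
Darcy-Weisbach: ΔP = f(L/D)(ρV²/2) = 0.02374·(379/0.0466)·(899·6.801²/2) = 0.02374·8133·2.079e+04 = 4.014e+06 Pa.

ΔP ≈ 4.01×10^6 Pa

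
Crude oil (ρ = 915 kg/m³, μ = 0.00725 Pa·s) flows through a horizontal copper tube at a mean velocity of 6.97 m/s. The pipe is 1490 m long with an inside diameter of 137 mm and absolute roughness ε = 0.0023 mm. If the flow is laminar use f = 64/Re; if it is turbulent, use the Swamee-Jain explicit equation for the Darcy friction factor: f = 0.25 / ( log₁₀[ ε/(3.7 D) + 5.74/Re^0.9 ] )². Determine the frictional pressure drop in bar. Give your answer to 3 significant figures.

Reynolds number Re = ρVD/μ = 915 · 6.97 · 0.137 / 0.00725 = 1.205e+05.
Re > 4000 → turbulent. Relative roughness ε/D = 2.3e-06/0.137 = 1.68e-05. Swamee-Jain: f = 0.25/(log₁₀[1.68e-05/3.7 + 5.74/1.205e+05^0.9])² = 0.25/(log₁₀[4.54e-06 + 0.000153])² = 0.25/(-3.801)² = 0.0173.
Darcy-Weisbach: ΔP = f(L/D)(ρV²/2) = 0.0173·(1490/0.137)·(915·6.97²/2) = 0.0173·1.088e+04·2.223e+04 = 4.182e+06 Pa.
ΔP = 4.182e+06 Pa = 41.8 bar.

ΔP ≈ 41.8 bar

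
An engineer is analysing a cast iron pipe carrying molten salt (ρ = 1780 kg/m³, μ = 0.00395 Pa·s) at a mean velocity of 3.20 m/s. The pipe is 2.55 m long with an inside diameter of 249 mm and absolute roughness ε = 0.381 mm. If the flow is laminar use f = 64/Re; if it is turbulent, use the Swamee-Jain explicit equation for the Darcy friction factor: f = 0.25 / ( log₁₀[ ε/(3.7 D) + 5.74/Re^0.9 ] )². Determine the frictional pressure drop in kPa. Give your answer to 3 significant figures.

Reynolds number Re = ρVD/μ = 1780 · 3.2 · 0.249 / 0.00395 = 3.591e+05.
Re > 4000 → turbulent. Relative roughness ε/D = 0.000381/0.249 = 0.00153. Swamee-Jain: f = 0.25/(log₁₀[0.00153/3.7 + 5.74/3.591e+05^0.9])² = 0.25/(log₁₀[0.000414 + 5.74e-05])² = 0.25/(-3.327)² = 0.02259.
Darcy-Weisbach: ΔP = f(L/D)(ρV²/2) = 0.02259·(2.55/0.249)·(1780·3.2²/2) = 0.02259·10.24·9114 = 2108 Pa.
ΔP = 2108 Pa = 2.11 kPa.

ΔP ≈ 2.11 kPa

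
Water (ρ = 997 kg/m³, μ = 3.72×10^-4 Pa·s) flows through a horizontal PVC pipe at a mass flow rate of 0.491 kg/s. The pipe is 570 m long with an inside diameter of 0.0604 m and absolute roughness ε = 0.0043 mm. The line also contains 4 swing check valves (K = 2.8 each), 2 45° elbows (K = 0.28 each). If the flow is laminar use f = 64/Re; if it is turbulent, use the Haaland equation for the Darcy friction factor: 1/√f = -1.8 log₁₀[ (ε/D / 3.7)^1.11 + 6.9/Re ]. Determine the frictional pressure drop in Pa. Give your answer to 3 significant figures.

A = πD²/4 = π(0.0604)²/4 = 0.002865 m²; mean velocity V = ṁ/(ρA) = 0.491/(997 · 0.002865) = 0.1719 m/s.
Reynolds number Re = ρVD/μ = 997 · 0.1719 · 0.0604 / 0.000372 = 2.782e+04.
Re > 4000 → turbulent. Relative roughness ε/D = 4.3e-06/0.0604 = 7.12e-05. Haaland: 1/√f = -1.8 log₁₀[(7.12e-05/3.7)^1.11 + 6.9/2.782e+04] = -1.8 log₁₀[5.83e-06 + 0.000248] = 6.472, so f = 0.02387.
Total minor-loss coefficient ΣK = 4·2.8 + 2·0.28 = 11.8.
ΔP = [f·L/D + ΣK]·(ρV²/2) = [0.02387·570/0.0604 + 11.8]·(997·0.1719²/2) = [225.3 + 11.8]·14.73 = 3491 Pa.

ΔP ≈ 3490 Pa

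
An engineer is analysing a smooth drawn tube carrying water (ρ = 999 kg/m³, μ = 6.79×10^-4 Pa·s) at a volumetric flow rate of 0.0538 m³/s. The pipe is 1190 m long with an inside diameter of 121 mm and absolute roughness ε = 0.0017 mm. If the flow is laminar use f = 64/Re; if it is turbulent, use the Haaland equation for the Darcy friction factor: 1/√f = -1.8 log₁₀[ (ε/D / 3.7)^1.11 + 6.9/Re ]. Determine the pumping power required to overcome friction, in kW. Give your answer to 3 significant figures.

P ≈ 70.5 kW

Cross-sectional area A = πD²/4 = π(0.121)²/4 = 0.0115 m²; mean velocity V = Q/A = 0.0538/0.0115 = 4.679 m/s.
Reynolds number Re = ρVD/μ = 999 · 4.679 · 0.121 / 0.000679 = 8.329e+05.
Re > 4000 → turbulent. Relative roughness ε/D = 1.7e-06/0.121 = 1.4e-05. Haaland: 1/√f = -1.8 log₁₀[(1.4e-05/3.7)^1.11 + 6.9/8.329e+05] = -1.8 log₁₀[9.62e-07 + 8.28e-06] = 9.061, so f = 0.01218.
Darcy-Weisbach: ΔP = f(L/D)(ρV²/2) = 0.01218·(1190/0.121)·(999·4.679²/2) = 0.01218·9835·1.093e+04 = 1.31e+06 Pa.
Pumping power P = QΔP = 0.0538·1.31e+06 = 70460 W = 70.5 kW.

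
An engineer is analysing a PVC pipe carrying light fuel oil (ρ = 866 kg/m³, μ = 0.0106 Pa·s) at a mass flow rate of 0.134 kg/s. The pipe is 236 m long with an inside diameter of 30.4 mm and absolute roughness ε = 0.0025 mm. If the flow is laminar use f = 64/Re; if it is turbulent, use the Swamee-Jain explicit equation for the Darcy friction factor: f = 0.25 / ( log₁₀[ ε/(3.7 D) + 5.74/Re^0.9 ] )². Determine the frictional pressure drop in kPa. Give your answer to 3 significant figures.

A = πD²/4 = π(0.0304)²/4 = 0.0007258 m²; mean velocity V = ṁ/(ρA) = 0.134/(866 · 0.0007258) = 0.2132 m/s.
Reynolds number Re = ρVD/μ = 866 · 0.2132 · 0.0304 / 0.0106 = 529.5.
Re < 2300 → laminar flow, so f = 64/Re = 64/529.5 = 0.1209 (the turbulent correlation is not needed).
Darcy-Weisbach: ΔP = f(L/D)(ρV²/2) = 0.1209·(236/0.0304)·(866·0.2132²/2) = 0.1209·7763·19.68 = 1.847e+04 Pa.
ΔP = 1.847e+04 Pa = 18.5 kPa.

ΔP ≈ 18.5 kPa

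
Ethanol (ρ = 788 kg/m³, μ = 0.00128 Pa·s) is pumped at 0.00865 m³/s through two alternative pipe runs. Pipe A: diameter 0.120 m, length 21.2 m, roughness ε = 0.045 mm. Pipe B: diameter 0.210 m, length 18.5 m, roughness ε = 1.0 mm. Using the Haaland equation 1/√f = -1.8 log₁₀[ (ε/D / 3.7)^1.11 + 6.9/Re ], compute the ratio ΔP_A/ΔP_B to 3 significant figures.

Pipe A: V = Q/A = 0.00865/0.01131 = 0.7648 m/s; Re = 5.65e+04; ε/D = 0.000375; Haaland → f = 0.02139; ΔP_A = f(L/D)(ρV²/2) = 870.9 Pa.
Pipe B: V = Q/A = 0.00865/0.03464 = 0.2497 m/s; Re = 3.229e+04; ε/D = 0.00476; Haaland → f = 0.03254; ΔP_B = f(L/D)(ρV²/2) = 70.45 Pa.
ΔP_A/ΔP_B = 870.9/70.45 = 12.4.

ΔP_A/ΔP_B ≈ 12.4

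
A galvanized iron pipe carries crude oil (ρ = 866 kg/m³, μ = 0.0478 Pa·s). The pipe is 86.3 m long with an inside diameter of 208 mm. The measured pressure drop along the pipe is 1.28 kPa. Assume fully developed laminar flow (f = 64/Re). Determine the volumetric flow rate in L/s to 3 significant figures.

Q ≈ 14.3 L/s

For laminar flow, f = 64/Re with Re = ρVD/μ, so Darcy-Weisbach reduces to ΔP = 32μLV/D². Solving for V: V = ΔP·D²/(32μL) = 1280·(0.208)²/(32·0.0478·86.3) = 0.4195 m/s.
Check: Re = ρVD/μ = 866·0.4195·0.208/0.0478 = 1581 < 2300, so the laminar assumption holds.
Q = V·A = 0.4195·(π/4·0.208²) = 0.01425 m³/s = 14.3 L/s.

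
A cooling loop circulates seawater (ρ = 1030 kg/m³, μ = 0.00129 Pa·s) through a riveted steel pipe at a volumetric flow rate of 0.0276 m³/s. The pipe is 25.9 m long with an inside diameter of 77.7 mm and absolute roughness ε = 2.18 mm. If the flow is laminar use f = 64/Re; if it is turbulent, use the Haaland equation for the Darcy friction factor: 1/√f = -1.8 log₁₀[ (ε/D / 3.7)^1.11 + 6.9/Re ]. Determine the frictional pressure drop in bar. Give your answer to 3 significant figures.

ΔP ≈ 3.25 bar

Cross-sectional area A = πD²/4 = π(0.0777)²/4 = 0.004742 m²; mean velocity V = Q/A = 0.0276/0.004742 = 5.821 m/s.
Reynolds number Re = ρVD/μ = 1030 · 5.821 · 0.0777 / 0.00129 = 3.611e+05.
Re > 4000 → turbulent. Relative roughness ε/D = 0.00218/0.0777 = 0.0281. Haaland: 1/√f = -1.8 log₁₀[(0.0281/3.7)^1.11 + 6.9/3.611e+05] = -1.8 log₁₀[0.00443 + 1.91e-05] = 4.233, so f = 0.05582.
Darcy-Weisbach: ΔP = f(L/D)(ρV²/2) = 0.05582·(25.9/0.0777)·(1030·5.821²/2) = 0.05582·333.3·1.745e+04 = 3.246e+05 Pa.
ΔP = 3.246e+05 Pa = 3.25 bar.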